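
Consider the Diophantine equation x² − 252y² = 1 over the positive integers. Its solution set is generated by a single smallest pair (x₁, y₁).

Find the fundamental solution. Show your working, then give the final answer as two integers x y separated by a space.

[15; 1,6,1,30] for √252; ℓ=4 ⇒ convergent index 3
k=0  a_k=15  p_k/q_k = 15/1
k=1  a_k=1  p_k/q_k = 16/1
k=2  a_k=6  p_k/q_k = 111/7
k=3  a_k=1  p_k/q_k = 127/8
fundamental: x₁=127, y₁=8  (since 16129 − 252·64 = 1)

127 8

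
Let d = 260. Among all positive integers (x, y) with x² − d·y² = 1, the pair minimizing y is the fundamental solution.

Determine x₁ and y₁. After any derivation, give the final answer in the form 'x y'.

129 8

√260 = [16; 8,32, …], period ℓ=2 (even) → k=1
step 0: (16, 1)  from 16·(1,0) + (0,1)
step 1: (129, 8)  from 8·(16,1) + (1,0)
→ (129, 8).  Check: 129²=16641, 260·8²=16640, difference 1.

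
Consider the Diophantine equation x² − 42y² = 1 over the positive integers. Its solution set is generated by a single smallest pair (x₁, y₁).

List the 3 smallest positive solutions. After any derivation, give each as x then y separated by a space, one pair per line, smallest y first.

13 2
337 52
8749 1350

d=42: √d = [6; 2,12] (ℓ=2, even), read p_1/q_1
k=0  a_k=6  p_k/q_k = 6/1
k=1  a_k=2  p_k/q_k = 13/2
fundamental: x₁=13, y₁=2  (since 169 − 42·4 = 1)
n=2: (13,2)∘(13,2) = (13·13+42·2·2, 13·2+2·13) = (337,52)
n=3: (337,52)∘(13,2) = (13·337+42·2·52, 13·52+2·337) = (8749,1350)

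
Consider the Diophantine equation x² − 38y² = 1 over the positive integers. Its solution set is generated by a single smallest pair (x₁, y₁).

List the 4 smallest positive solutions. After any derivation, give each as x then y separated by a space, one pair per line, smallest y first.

37 6
2737 444
202501 32850
14982337 2430456

√38 → a₀=6, period (6,12); ℓ=2 even so k=1
i=0: a=6 ⇒ p=6, q=1
i=1: a=6 ⇒ p=37, q=6
→ (37, 6).  Check: 37²=1369, 38·6²=1368, difference 1.
(x_2, y_2) = (37·37 + 38·6·6, 37·6 + 6·37) = (2737, 444)
(x_3, y_3) = (37·2737 + 38·6·444, 37·444 + 6·2737) = (202501, 32850)
(x_4, y_4) = (37·202501 + 38·6·32850, 37·32850 + 6·202501) = (14982337, 2430456)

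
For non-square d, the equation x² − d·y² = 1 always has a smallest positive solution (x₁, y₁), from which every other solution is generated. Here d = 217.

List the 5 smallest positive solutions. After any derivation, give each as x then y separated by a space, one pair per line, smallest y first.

3844063 260952
29553640695937 2006231855952
227212113429087499999 15424163293772565000
1746835356769087211376615937 118582910847096488831334048
13429890324095468173938627689764063 911680360039229116129595136549048

d=217: √d = [14; 1,2,1,2,1,…,2,1,28] (ℓ=16, even), read p_15/q_15
step 0: (14, 1)  from 14·(1,0) + (0,1)
…
step 5: (221, 15)  from 1·(162,11) + (59,4)
step 6: (383, 26)  from 1·(221,15) + (162,11)
step 7: (3668, 249)  from 9·(383,26) + (221,15)
step 8: (15055, 1022)  from 4·(3668,249) + (383,26)
step 9: (139163, 9447)  from 9·(15055,1022) + (3668,249)
…
step 11: (293381, 19916)  from 1·(154218,10469) + (139163,9447)
step 12: (740980, 50301)  from 2·(293381,19916) + (154218,10469)
…
step 14: (2809702, 190735)  from 2·(1034361,70217) + (740980,50301)
step 15: (3844063, 260952)  from 1·(2809702,190735) + (1034361,70217)
(x₁, y₁) = (3844063, 260952);  3844063² − 217·260952² = 1 ✓
k=2:  x_2 = 3844063·3844063+217·260952·260952 = 29553640695937,  y_2 = 3844063·260952+260952·3844063 = 2006231855952
k=3:  x_3 = 3844063·29553640695937+217·260952·2006231855952 = 227212113429087499999,  y_3 = 3844063·2006231855952+260952·29553640695937 = 15424163293772565000
k=4:  x_4 = 3844063·227212113429087499999+217·260952·15424163293772565000 = 1746835356769087211376615937,  y_4 = 3844063·15424163293772565000+260952·227212113429087499999 = 118582910847096488831334048
k=5:  x_5 = 3844063·1746835356769087211376615937+217·260952·118582910847096488831334048 = 13429890324095468173938627689764063,  y_5 = 3844063·118582910847096488831334048+260952·1746835356769087211376615937 = 911680360039229116129595136549048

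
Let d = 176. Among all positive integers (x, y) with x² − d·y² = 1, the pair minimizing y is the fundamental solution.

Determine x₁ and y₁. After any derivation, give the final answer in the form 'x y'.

√176 → a₀=13, period (3,1,3,26); ℓ=4 even so k=3
k=0  a_k=13  p_k/q_k = 13/1
…
k=2  a_k=1  p_k/q_k = 53/4
k=3  a_k=3  p_k/q_k = 199/15
→ (199, 15).  Check: 199²=39601, 176·15²=39600, difference 1.

199 15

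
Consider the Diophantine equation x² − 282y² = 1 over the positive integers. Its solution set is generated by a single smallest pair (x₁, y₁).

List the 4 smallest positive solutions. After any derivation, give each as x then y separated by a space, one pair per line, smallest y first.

√282 = [16; 1,3,1,4,1,3,1,32, …], period ℓ=8 (even) → k=7
step 0: (16, 1)  from 16·(1,0) + (0,1)
…
step 2: (67, 4)  from 3·(17,1) + (16,1)
…
step 6: (1864, 111)  from 3·(487,29) + (403,24)
step 7: (2351, 140)  from 1·(1864,111) + (487,29)
→ (2351, 140).  Check: 2351²=5527201, 282·140²=5527200, difference 1.
k=2:  x_2 = 2351·2351+282·140·140 = 11054401,  y_2 = 2351·140+140·2351 = 658280
k=3:  x_3 = 2351·11054401+282·140·658280 = 51977791151,  y_3 = 2351·658280+140·11054401 = 3095232420
k=4:  x_4 = 2351·51977791151+282·140·3095232420 = 244399562937601,  y_4 = 2351·3095232420+140·51977791151 = 14553782180560

2351 140
11054401 658280
51977791151 3095232420
244399562937601 14553782180560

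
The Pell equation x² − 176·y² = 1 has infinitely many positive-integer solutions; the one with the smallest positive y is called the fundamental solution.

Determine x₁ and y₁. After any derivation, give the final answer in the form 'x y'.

199 15

[13; 3,1,3,26] for √176; ℓ=4 ⇒ convergent index 3
step 0: (13, 1)  from 13·(1,0) + (0,1)
step 1: (40, 3)  from 3·(13,1) + (1,0)
step 2: (53, 4)  from 1·(40,3) + (13,1)
step 3: (199, 15)  from 3·(53,4) + (40,3)
fundamental: x₁=199, y₁=15  (since 39601 − 176·225 = 1)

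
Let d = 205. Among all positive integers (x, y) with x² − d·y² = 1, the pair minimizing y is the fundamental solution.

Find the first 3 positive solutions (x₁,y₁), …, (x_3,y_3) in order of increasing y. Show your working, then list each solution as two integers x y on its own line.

√205 = [14; 3,6,1,4,1,6,3,28, …], period ℓ=8 (even) → k=7
i=0: a=14 ⇒ p=14, q=1
i=1: a=3 ⇒ p=43, q=3
i=2: a=6 ⇒ p=272, q=19
i=3: a=1 ⇒ p=315, q=22
…
i=5: a=1 ⇒ p=1847, q=129
i=6: a=6 ⇒ p=12614, q=881
i=7: a=3 ⇒ p=39689, q=2772
→ (39689, 2772).  Check: 39689²=1575216721, 205·2772²=1575216720, difference 1.
k=2:  x_2 = 39689·39689+205·2772·2772 = 3150433441,  y_2 = 39689·2772+2772·39689 = 220035816
k=3:  x_3 = 39689·3150433441+205·2772·220035816 = 250075105640009,  y_3 = 39689·220035816+2772·3150433441 = 17466002999676

39689 2772
3150433441 220035816
250075105640009 17466002999676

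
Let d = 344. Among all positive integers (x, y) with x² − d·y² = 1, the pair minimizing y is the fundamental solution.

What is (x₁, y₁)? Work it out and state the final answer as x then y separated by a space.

10405 561

√344 → a₀=18, period (1,1,4,1,3,1,4,1,1,36); ℓ=10 even so k=9
k=0  a_k=18  p_k/q_k = 18/1
…
k=2  a_k=1  p_k/q_k = 37/2
k=3  a_k=4  p_k/q_k = 167/9
…
k=5  a_k=3  p_k/q_k = 779/42
k=6  a_k=1  p_k/q_k = 983/53
k=7  a_k=4  p_k/q_k = 4711/254
k=8  a_k=1  p_k/q_k = 5694/307
k=9  a_k=1  p_k/q_k = 10405/561
fundamental: x₁=10405, y₁=561  (since 108264025 − 344·314721 = 1)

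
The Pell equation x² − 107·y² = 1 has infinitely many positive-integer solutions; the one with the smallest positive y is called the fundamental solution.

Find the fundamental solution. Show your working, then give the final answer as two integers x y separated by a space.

962 93

d=107: √d = [10; 2,1,9,1,2,20] (ℓ=6, even), read p_5/q_5
step 0: (10, 1)  from 10·(1,0) + (0,1)
step 1: (21, 2)  from 2·(10,1) + (1,0)
step 2: (31, 3)  from 1·(21,2) + (10,1)
…
step 4: (331, 32)  from 1·(300,29) + (31,3)
step 5: (962, 93)  from 2·(331,32) + (300,29)
(x₁, y₁) = (962, 93);  962² − 107·93² = 1 ✓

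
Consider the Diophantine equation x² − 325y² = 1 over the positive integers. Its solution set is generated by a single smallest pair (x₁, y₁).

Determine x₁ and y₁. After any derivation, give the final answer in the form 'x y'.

[18; 36] for √325; ℓ=1 ⇒ convergent index 1
i=0: a=18 ⇒ p=18, q=1
i=1: a=36 ⇒ p=649, q=36
(x₁, y₁) = (649, 36);  649² − 325·36² = 1 ✓

649 36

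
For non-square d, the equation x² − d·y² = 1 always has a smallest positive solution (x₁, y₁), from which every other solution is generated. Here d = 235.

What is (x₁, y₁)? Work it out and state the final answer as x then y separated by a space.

√235 → a₀=15, period (3,30); ℓ=2 even so k=1
i=0: a=15 ⇒ p=15, q=1
i=1: a=3 ⇒ p=46, q=3
fundamental: x₁=46, y₁=3  (since 2116 − 235·9 = 1)

46 3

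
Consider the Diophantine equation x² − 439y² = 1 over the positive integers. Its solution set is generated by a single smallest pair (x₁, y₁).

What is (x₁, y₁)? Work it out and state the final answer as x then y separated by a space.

440 21

√439 = [20; 1,19,1,40, …], period ℓ=4 (even) → k=3
a_0=20:  p_0=20·1+0=20,  q_0=20·0+1=1
a_1=1:  p_1=1·20+1=21,  q_1=1·1+0=1
a_2=19:  p_2=19·21+20=419,  q_2=19·1+1=20
a_3=1:  p_3=1·419+21=440,  q_3=1·20+1=21
(x₁, y₁) = (440, 21);  440² − 439·21² = 1 ✓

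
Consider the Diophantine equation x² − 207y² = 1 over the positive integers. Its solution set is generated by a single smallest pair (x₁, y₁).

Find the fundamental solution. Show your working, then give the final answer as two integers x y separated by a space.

√207 → a₀=14, period (2,1,1,2,1,1,2,28); ℓ=8 even so k=7
i=0: a=14 ⇒ p=14, q=1
…
i=2: a=1 ⇒ p=43, q=3
i=3: a=1 ⇒ p=72, q=5
i=4: a=2 ⇒ p=187, q=13
i=5: a=1 ⇒ p=259, q=18
i=6: a=1 ⇒ p=446, q=31
i=7: a=2 ⇒ p=1151, q=80
→ (1151, 80).  Check: 1151²=1324801, 207·80²=1324800, difference 1.

1151 80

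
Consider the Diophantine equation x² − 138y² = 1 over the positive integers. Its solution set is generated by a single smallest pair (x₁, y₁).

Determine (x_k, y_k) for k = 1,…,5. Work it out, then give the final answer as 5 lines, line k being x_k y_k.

47 4
4417 376
415151 35340
39019777 3321584
3667443887 312193556

[11; 1,2,1,22] for √138; ℓ=4 ⇒ convergent index 3
i=0: a=11 ⇒ p=11, q=1
…
i=2: a=2 ⇒ p=35, q=3
i=3: a=1 ⇒ p=47, q=4
→ (47, 4).  Check: 47²=2209, 138·4²=2208, difference 1.
k=2:  x_2 = 47·47+138·4·4 = 4417,  y_2 = 47·4+4·47 = 376
k=3:  x_3 = 47·4417+138·4·376 = 415151,  y_3 = 47·376+4·4417 = 35340
k=4:  x_4 = 47·415151+138·4·35340 = 39019777,  y_4 = 47·35340+4·415151 = 3321584
k=5:  x_5 = 47·39019777+138·4·3321584 = 3667443887,  y_5 = 47·3321584+4·39019777 = 312193556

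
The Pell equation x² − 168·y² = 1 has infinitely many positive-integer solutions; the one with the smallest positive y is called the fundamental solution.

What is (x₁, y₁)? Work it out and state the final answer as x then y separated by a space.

√168 → a₀=12, period (1,24); ℓ=2 even so k=1
i=0: a=12 ⇒ p=12, q=1
i=1: a=1 ⇒ p=13, q=1
→ (13, 1).  Check: 13²=169, 168·1²=168, difference 1.

13 1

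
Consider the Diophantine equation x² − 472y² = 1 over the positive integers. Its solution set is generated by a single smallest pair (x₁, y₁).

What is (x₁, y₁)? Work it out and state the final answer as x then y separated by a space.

306917 14127

[21; 1,2,1,1,1,…,2,1,42] for √472; ℓ=14 ⇒ convergent index 13
step 0: (21, 1)  from 21·(1,0) + (0,1)
…
step 3: (87, 4)  from 1·(65,3) + (22,1)
step 4: (152, 7)  from 1·(87,4) + (65,3)
step 5: (239, 11)  from 1·(152,7) + (87,4)
step 6: (1108, 51)  from 4·(239,11) + (152,7)
…
step 9: (30003, 1381)  from 1·(24224,1115) + (5779,266)
step 10: (54227, 2496)  from 1·(30003,1381) + (24224,1115)
…
step 12: (222687, 10250)  from 2·(84230,3877) + (54227,2496)
step 13: (306917, 14127)  from 1·(222687,10250) + (84230,3877)
→ (306917, 14127).  Check: 306917²=94198044889, 472·14127²=94198044888, difference 1.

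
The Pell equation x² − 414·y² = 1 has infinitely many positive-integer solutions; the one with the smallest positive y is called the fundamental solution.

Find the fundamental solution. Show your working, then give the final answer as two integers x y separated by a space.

[20; 2,1,7,2,7,1,2,40] for √414; ℓ=8 ⇒ convergent index 7
k=0  a_k=20  p_k/q_k = 20/1
k=1  a_k=2  p_k/q_k = 41/2
…
k=3  a_k=7  p_k/q_k = 468/23
k=4  a_k=2  p_k/q_k = 997/49
…
k=6  a_k=1  p_k/q_k = 8444/415
k=7  a_k=2  p_k/q_k = 24335/1196
(x₁, y₁) = (24335, 1196);  24335² − 414·1196² = 1 ✓

24335 1196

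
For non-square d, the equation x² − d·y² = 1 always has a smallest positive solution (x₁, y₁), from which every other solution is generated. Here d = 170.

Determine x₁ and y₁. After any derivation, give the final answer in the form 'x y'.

[13; 26] for √170; ℓ=1 ⇒ convergent index 1
a_0=13:  p_0=13·1+0=13,  q_0=13·0+1=1
a_1=26:  p_1=26·13+1=339,  q_1=26·1+0=26
→ (339, 26).  Check: 339²=114921, 170·26²=114920, difference 1.

339 26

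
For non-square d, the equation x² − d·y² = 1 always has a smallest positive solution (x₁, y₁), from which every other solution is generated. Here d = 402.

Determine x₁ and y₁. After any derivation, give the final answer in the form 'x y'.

401 20

√402 = [20; 20,40, …], period ℓ=2 (even) → k=1
a_0=20:  p_0=20·1+0=20,  q_0=20·0+1=1
a_1=20:  p_1=20·20+1=401,  q_1=20·1+0=20
fundamental: x₁=401, y₁=20  (since 160801 − 402·400 = 1)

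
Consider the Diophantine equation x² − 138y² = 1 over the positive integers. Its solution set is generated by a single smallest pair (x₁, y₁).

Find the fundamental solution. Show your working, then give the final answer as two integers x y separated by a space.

47 4

√138 = [11; 1,2,1,22, …], period ℓ=4 (even) → k=3
i=0: a=11 ⇒ p=11, q=1
i=1: a=1 ⇒ p=12, q=1
i=2: a=2 ⇒ p=35, q=3
i=3: a=1 ⇒ p=47, q=4
(x₁, y₁) = (47, 4);  47² − 138·4² = 1 ✓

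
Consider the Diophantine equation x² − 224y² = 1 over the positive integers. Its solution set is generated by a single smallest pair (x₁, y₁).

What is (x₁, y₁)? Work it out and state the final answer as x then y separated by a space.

15 1

√224 = [14; 1,28, …], period ℓ=2 (even) → k=1
k=0  a_k=14  p_k/q_k = 14/1
k=1  a_k=1  p_k/q_k = 15/1
(x₁, y₁) = (15, 1);  15² − 224·1² = 1 ✓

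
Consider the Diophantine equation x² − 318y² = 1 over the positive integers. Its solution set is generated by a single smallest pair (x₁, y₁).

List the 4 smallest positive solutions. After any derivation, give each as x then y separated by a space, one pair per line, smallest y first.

107 6
22897 1284
4899851 274770
1048545217 58799496

d=318: √d = [17; 1,4,1,34] (ℓ=4, even), read p_3/q_3
step 0: (17, 1)  from 17·(1,0) + (0,1)
…
step 2: (89, 5)  from 4·(18,1) + (17,1)
step 3: (107, 6)  from 1·(89,5) + (18,1)
→ (107, 6).  Check: 107²=11449, 318·6²=11448, difference 1.
n=2: (107,6)∘(107,6) = (107·107+318·6·6, 107·6+6·107) = (22897,1284)
n=3: (22897,1284)∘(107,6) = (107·22897+318·6·1284, 107·1284+6·22897) = (4899851,274770)
n=4: (4899851,274770)∘(107,6) = (107·4899851+318·6·274770, 107·274770+6·4899851) = (1048545217,58799496)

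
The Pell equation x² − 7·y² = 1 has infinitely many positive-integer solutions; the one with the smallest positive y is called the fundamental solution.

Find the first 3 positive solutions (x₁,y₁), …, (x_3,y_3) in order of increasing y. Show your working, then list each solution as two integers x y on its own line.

8 3
127 48
2024 765

d=7: √d = [2; 1,1,1,4] (ℓ=4, even), read p_3/q_3
k=0  a_k=2  p_k/q_k = 2/1
…
k=2  a_k=1  p_k/q_k = 5/2
k=3  a_k=1  p_k/q_k = 8/3
fundamental: x₁=8, y₁=3  (since 64 − 7·9 = 1)
k=2:  x_2 = 8·8+7·3·3 = 127,  y_2 = 8·3+3·8 = 48
k=3:  x_3 = 8·127+7·3·48 = 2024,  y_3 = 8·48+3·127 = 765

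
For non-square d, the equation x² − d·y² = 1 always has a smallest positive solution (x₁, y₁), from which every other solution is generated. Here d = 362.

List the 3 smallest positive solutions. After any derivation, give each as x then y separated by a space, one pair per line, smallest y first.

√362 → a₀=19, period (38); ℓ=1 odd so k=1
a_0=19:  p_0=19·1+0=19,  q_0=19·0+1=1
a_1=38:  p_1=38·19+1=723,  q_1=38·1+0=38
fundamental: x₁=723, y₁=38  (since 522729 − 362·1444 = 1)
(x_2, y_2) = (723·723 + 362·38·38, 723·38 + 38·723) = (1045457, 54948)
(x_3, y_3) = (723·1045457 + 362·38·54948, 723·54948 + 38·1045457) = (1511730099, 79454770)

723 38
1045457 54948
1511730099 79454770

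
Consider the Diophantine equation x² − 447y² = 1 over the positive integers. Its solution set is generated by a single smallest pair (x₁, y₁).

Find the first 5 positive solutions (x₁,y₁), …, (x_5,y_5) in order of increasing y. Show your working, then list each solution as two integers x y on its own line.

148 7
43807 2072
12966724 613305
3838106497 181536208
1136066556388 53734104263

d=447: √d = [21; 7,42] (ℓ=2, even), read p_1/q_1
i=0: a=21 ⇒ p=21, q=1
i=1: a=7 ⇒ p=148, q=7
fundamental: x₁=148, y₁=7  (since 21904 − 447·49 = 1)
n=2: (148,7)∘(148,7) = (148·148+447·7·7, 148·7+7·148) = (43807,2072)
n=3: (43807,2072)∘(148,7) = (148·43807+447·7·2072, 148·2072+7·43807) = (12966724,613305)
n=4: (12966724,613305)∘(148,7) = (148·12966724+447·7·613305, 148·613305+7·12966724) = (3838106497,181536208)
n=5: (3838106497,181536208)∘(148,7) = (148·3838106497+447·7·181536208, 148·181536208+7·3838106497) = (1136066556388,53734104263)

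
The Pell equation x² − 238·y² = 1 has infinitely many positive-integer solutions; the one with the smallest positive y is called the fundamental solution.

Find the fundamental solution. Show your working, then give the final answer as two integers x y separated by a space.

√238 = [15; 2,2,1,14,1,2,2,30, …], period ℓ=8 (even) → k=7
k=0  a_k=15  p_k/q_k = 15/1
k=1  a_k=2  p_k/q_k = 31/2
…
k=4  a_k=14  p_k/q_k = 1589/103
k=5  a_k=1  p_k/q_k = 1697/110
k=6  a_k=2  p_k/q_k = 4983/323
k=7  a_k=2  p_k/q_k = 11663/756
(x₁, y₁) = (11663, 756);  11663² − 238·756² = 1 ✓

11663 756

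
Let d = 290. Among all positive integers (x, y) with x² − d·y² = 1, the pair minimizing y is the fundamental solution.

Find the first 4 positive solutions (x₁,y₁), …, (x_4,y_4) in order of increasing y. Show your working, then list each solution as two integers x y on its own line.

√290 = [17; 34, …], period ℓ=1 (odd) → k=1
a_0=17:  p_0=17·1+0=17,  q_0=17·0+1=1
a_1=34:  p_1=34·17+1=579,  q_1=34·1+0=34
→ (579, 34).  Check: 579²=335241, 290·34²=335240, difference 1.
(579+34√290)^2 = 670481 + 39372√290
(579+34√290)^3 = 776416419 + 45592742√290
(579+34√290)^4 = 899089542721 + 52796355864√290

579 34
670481 39372
776416419 45592742
899089542721 52796355864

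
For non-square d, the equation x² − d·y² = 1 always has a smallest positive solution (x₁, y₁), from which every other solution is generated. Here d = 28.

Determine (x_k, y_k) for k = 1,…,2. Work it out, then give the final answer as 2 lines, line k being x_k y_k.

√28 = [5; 3,2,3,10, …], period ℓ=4 (even) → k=3
i=0: a=5 ⇒ p=5, q=1
…
i=2: a=2 ⇒ p=37, q=7
i=3: a=3 ⇒ p=127, q=24
(x₁, y₁) = (127, 24);  127² − 28·24² = 1 ✓
(127+24√28)^2 = 32257 + 6096√28

127 24
32257 6096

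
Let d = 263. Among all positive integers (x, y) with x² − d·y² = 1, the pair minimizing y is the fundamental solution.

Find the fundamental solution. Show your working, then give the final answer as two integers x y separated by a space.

[16; 4,1,1,1,1,15,1,1,1,1,4,32] for √263; ℓ=12 ⇒ convergent index 11
a_0=16:  p_0=16·1+0=16,  q_0=16·0+1=1
…
a_2=1:  p_2=1·65+16=81,  q_2=1·4+1=5
a_3=1:  p_3=1·81+65=146,  q_3=1·5+4=9
a_4=1:  p_4=1·146+81=227,  q_4=1·9+5=14
…
a_7=1:  p_7=1·5822+373=6195,  q_7=1·359+23=382
…
a_9=1:  p_9=1·12017+6195=18212,  q_9=1·741+382=1123
a_10=1:  p_10=1·18212+12017=30229,  q_10=1·1123+741=1864
a_11=4:  p_11=4·30229+18212=139128,  q_11=4·1864+1123=8579
(x₁, y₁) = (139128, 8579);  139128² − 263·8579² = 1 ✓

139128 8579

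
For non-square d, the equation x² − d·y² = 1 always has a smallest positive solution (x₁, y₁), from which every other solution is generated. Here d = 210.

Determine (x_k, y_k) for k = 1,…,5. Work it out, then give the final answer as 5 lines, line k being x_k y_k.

√210 → a₀=14, period (2,28); ℓ=2 even so k=1
step 0: (14, 1)  from 14·(1,0) + (0,1)
step 1: (29, 2)  from 2·(14,1) + (1,0)
→ (29, 2).  Check: 29²=841, 210·2²=840, difference 1.
k=2:  x_2 = 29·29+210·2·2 = 1681,  y_2 = 29·2+2·29 = 116
k=3:  x_3 = 29·1681+210·2·116 = 97469,  y_3 = 29·116+2·1681 = 6726
k=4:  x_4 = 29·97469+210·2·6726 = 5651521,  y_4 = 29·6726+2·97469 = 389992
k=5:  x_5 = 29·5651521+210·2·389992 = 327690749,  y_5 = 29·389992+2·5651521 = 22612810

29 2
1681 116
97469 6726
5651521 389992
327690749 22612810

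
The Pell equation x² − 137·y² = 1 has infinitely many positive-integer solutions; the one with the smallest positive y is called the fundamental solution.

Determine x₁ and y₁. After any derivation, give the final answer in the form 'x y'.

√137 → a₀=11, period (1,2,2,1,1,2,2,1,22); ℓ=9 odd so k=17
k=0  a_k=11  p_k/q_k = 11/1
k=1  a_k=1  p_k/q_k = 12/1
k=2  a_k=2  p_k/q_k = 35/3
k=3  a_k=2  p_k/q_k = 82/7
k=4  a_k=1  p_k/q_k = 117/10
…
k=6  a_k=2  p_k/q_k = 515/44
k=7  a_k=2  p_k/q_k = 1229/105
…
k=9  a_k=22  p_k/q_k = 39597/3383
…
k=12  a_k=2  p_k/q_k = 285899/24426
…
k=14  a_k=1  p_k/q_k = 694077/59299
k=15  a_k=2  p_k/q_k = 1796332/153471
k=16  a_k=2  p_k/q_k = 4286741/366241
k=17  a_k=1  p_k/q_k = 6083073/519712
fundamental: x₁=6083073, y₁=519712  (since 37003777123329 − 137·270100562944 = 1)

6083073 519712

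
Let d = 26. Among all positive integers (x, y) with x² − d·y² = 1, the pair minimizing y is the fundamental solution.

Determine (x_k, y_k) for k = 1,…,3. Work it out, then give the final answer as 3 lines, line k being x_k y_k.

51 10
5201 1020
530451 104030

√26 = [5; 10, …], period ℓ=1 (odd) → k=1
k=0  a_k=5  p_k/q_k = 5/1
k=1  a_k=10  p_k/q_k = 51/10
→ (51, 10).  Check: 51²=2601, 26·10²=2600, difference 1.
k=2:  x_2 = 51·51+26·10·10 = 5201,  y_2 = 51·10+10·51 = 1020
k=3:  x_3 = 51·5201+26·10·1020 = 530451,  y_3 = 51·1020+10·5201 = 104030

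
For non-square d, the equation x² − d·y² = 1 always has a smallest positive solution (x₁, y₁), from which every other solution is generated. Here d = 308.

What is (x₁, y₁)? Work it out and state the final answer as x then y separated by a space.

351 20

√308 = [17; 1,1,4,1,1,34, …], period ℓ=6 (even) → k=5
a_0=17:  p_0=17·1+0=17,  q_0=17·0+1=1
a_1=1:  p_1=1·17+1=18,  q_1=1·1+0=1
…
a_3=4:  p_3=4·35+18=158,  q_3=4·2+1=9
a_4=1:  p_4=1·158+35=193,  q_4=1·9+2=11
a_5=1:  p_5=1·193+158=351,  q_5=1·11+9=20
(x₁, y₁) = (351, 20);  351² − 308·20² = 1 ✓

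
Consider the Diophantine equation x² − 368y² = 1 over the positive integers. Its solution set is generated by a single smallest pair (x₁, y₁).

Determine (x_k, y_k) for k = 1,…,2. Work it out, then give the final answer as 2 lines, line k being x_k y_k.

√368 = [19; 5,2,5,38, …], period ℓ=4 (even) → k=3
k=0  a_k=19  p_k/q_k = 19/1
…
k=2  a_k=2  p_k/q_k = 211/11
k=3  a_k=5  p_k/q_k = 1151/60
(x₁, y₁) = (1151, 60);  1151² − 368·60² = 1 ✓
k=2:  x_2 = 1151·1151+368·60·60 = 2649601,  y_2 = 1151·60+60·1151 = 138120

1151 60
2649601 138120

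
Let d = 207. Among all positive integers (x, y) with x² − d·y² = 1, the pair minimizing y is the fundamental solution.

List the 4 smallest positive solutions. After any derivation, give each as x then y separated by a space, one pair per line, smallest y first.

1151 80
2649601 184160
6099380351 423936240
14040770918401 975901040320

√207 → a₀=14, period (2,1,1,2,1,1,2,28); ℓ=8 even so k=7
i=0: a=14 ⇒ p=14, q=1
…
i=5: a=1 ⇒ p=259, q=18
i=6: a=1 ⇒ p=446, q=31
i=7: a=2 ⇒ p=1151, q=80
fundamental: x₁=1151, y₁=80  (since 1324801 − 207·6400 = 1)
n=2: (1151,80)∘(1151,80) = (1151·1151+207·80·80, 1151·80+80·1151) = (2649601,184160)
n=3: (2649601,184160)∘(1151,80) = (1151·2649601+207·80·184160, 1151·184160+80·2649601) = (6099380351,423936240)
n=4: (6099380351,423936240)∘(1151,80) = (1151·6099380351+207·80·423936240, 1151·423936240+80·6099380351) = (14040770918401,975901040320)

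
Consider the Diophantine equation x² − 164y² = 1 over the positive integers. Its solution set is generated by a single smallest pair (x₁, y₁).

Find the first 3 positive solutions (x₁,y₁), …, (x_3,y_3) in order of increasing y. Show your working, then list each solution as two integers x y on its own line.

√164 → a₀=12, period (1,4,6,4,1,24); ℓ=6 even so k=5
step 0: (12, 1)  from 12·(1,0) + (0,1)
step 1: (13, 1)  from 1·(12,1) + (1,0)
…
step 3: (397, 31)  from 6·(64,5) + (13,1)
step 4: (1652, 129)  from 4·(397,31) + (64,5)
step 5: (2049, 160)  from 1·(1652,129) + (397,31)
(x₁, y₁) = (2049, 160);  2049² − 164·160² = 1 ✓
n=2: (2049,160)∘(2049,160) = (2049·2049+164·160·160, 2049·160+160·2049) = (8396801,655680)
n=3: (8396801,655680)∘(2049,160) = (2049·8396801+164·160·655680, 2049·655680+160·8396801) = (34410088449,2686976480)

2049 160
8396801 655680
34410088449 2686976480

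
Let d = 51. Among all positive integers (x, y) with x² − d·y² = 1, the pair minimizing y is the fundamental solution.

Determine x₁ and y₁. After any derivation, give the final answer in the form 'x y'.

[7; 7,14] for √51; ℓ=2 ⇒ convergent index 1
step 0: (7, 1)  from 7·(1,0) + (0,1)
step 1: (50, 7)  from 7·(7,1) + (1,0)
→ (50, 7).  Check: 50²=2500, 51·7²=2499, difference 1.

50 7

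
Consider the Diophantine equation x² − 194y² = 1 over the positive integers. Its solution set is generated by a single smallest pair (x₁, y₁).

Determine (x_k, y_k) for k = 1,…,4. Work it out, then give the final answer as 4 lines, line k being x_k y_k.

d=194: √d = [13; 1,12,1,26] (ℓ=4, even), read p_3/q_3
a_0=13:  p_0=13·1+0=13,  q_0=13·0+1=1
a_1=1:  p_1=1·13+1=14,  q_1=1·1+0=1
a_2=12:  p_2=12·14+13=181,  q_2=12·1+1=13
a_3=1:  p_3=1·181+14=195,  q_3=1·13+1=14
→ (195, 14).  Check: 195²=38025, 194·14²=38024, difference 1.
(195+14√194)^2 = 76049 + 5460√194
(195+14√194)^3 = 29658915 + 2129386√194
(195+14√194)^4 = 11566900801 + 830455080√194

195 14
76049 5460
29658915 2129386
11566900801 830455080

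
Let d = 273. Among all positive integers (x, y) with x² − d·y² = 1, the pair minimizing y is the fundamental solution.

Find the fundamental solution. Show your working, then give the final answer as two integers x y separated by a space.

727 44

√273 = [16; 1,1,10,1,1,32, …], period ℓ=6 (even) → k=5
a_0=16:  p_0=16·1+0=16,  q_0=16·0+1=1
…
a_2=1:  p_2=1·17+16=33,  q_2=1·1+1=2
…
a_4=1:  p_4=1·347+33=380,  q_4=1·21+2=23
a_5=1:  p_5=1·380+347=727,  q_5=1·23+21=44
fundamental: x₁=727, y₁=44  (since 528529 − 273·1936 = 1)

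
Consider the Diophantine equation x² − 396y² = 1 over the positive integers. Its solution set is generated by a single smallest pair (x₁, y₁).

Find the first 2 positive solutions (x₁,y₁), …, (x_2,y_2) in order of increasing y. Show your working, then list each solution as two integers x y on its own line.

√396 = [19; 1,8,1,38, …], period ℓ=4 (even) → k=3
k=0  a_k=19  p_k/q_k = 19/1
k=1  a_k=1  p_k/q_k = 20/1
k=2  a_k=8  p_k/q_k = 179/9
k=3  a_k=1  p_k/q_k = 199/10
→ (199, 10).  Check: 199²=39601, 396·10²=39600, difference 1.
n=2: (199,10)∘(199,10) = (199·199+396·10·10, 199·10+10·199) = (79201,3980)

199 10
79201 3980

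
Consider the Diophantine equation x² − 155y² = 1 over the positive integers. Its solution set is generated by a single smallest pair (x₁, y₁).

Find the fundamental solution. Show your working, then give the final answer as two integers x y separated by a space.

249 20

√155 → a₀=12, period (2,4,2,24); ℓ=4 even so k=3
i=0: a=12 ⇒ p=12, q=1
…
i=2: a=4 ⇒ p=112, q=9
i=3: a=2 ⇒ p=249, q=20
(x₁, y₁) = (249, 20);  249² − 155·20² = 1 ✓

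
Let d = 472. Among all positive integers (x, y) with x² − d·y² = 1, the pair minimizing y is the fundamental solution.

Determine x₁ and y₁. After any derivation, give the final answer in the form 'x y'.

d=472: √d = [21; 1,2,1,1,1,…,2,1,42] (ℓ=14, even), read p_13/q_13
i=0: a=21 ⇒ p=21, q=1
…
i=4: a=1 ⇒ p=152, q=7
i=5: a=1 ⇒ p=239, q=11
…
i=8: a=4 ⇒ p=24224, q=1115
i=9: a=1 ⇒ p=30003, q=1381
…
i=12: a=2 ⇒ p=222687, q=10250
i=13: a=1 ⇒ p=306917, q=14127
(x₁, y₁) = (306917, 14127);  306917² − 472·14127² = 1 ✓

306917 14127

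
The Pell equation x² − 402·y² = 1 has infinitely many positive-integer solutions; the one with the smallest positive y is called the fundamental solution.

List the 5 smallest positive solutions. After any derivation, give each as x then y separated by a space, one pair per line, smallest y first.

d=402: √d = [20; 20,40] (ℓ=2, even), read p_1/q_1
k=0  a_k=20  p_k/q_k = 20/1
k=1  a_k=20  p_k/q_k = 401/20
→ (401, 20).  Check: 401²=160801, 402·20²=160800, difference 1.
(401+20√402)^2 = 321601 + 16040√402
(401+20√402)^3 = 257923601 + 12864060√402
(401+20√402)^4 = 206854406401 + 10316960080√402
(401+20√402)^5 = 165896976010001 + 8274189120100√402

401 20
321601 16040
257923601 12864060
206854406401 10316960080
165896976010001 8274189120100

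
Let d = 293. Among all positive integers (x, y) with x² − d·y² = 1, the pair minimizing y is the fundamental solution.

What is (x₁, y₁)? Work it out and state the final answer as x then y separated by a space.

12320649 719780

[17; 8,1,1,8,34] for √293; ℓ=5 ⇒ convergent index 9
step 0: (17, 1)  from 17·(1,0) + (0,1)
…
step 2: (154, 9)  from 1·(137,8) + (17,1)
step 3: (291, 17)  from 1·(154,9) + (137,8)
step 4: (2482, 145)  from 8·(291,17) + (154,9)
…
step 7: (764593, 44668)  from 1·(679914,39721) + (84679,4947)
step 8: (1444507, 84389)  from 1·(764593,44668) + (679914,39721)
step 9: (12320649, 719780)  from 8·(1444507,84389) + (764593,44668)
(x₁, y₁) = (12320649, 719780);  12320649² − 293·719780² = 1 ✓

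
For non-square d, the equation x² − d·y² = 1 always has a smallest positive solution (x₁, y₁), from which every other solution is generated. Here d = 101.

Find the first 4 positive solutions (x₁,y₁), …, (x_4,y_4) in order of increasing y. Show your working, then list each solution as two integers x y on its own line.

201 20
80801 8040
32481801 3232060
13057603201 1299280080

[10; 20] for √101; ℓ=1 ⇒ convergent index 1
step 0: (10, 1)  from 10·(1,0) + (0,1)
step 1: (201, 20)  from 20·(10,1) + (1,0)
→ (201, 20).  Check: 201²=40401, 101·20²=40400, difference 1.
k=2:  x_2 = 201·201+101·20·20 = 80801,  y_2 = 201·20+20·201 = 8040
k=3:  x_3 = 201·80801+101·20·8040 = 32481801,  y_3 = 201·8040+20·80801 = 3232060
k=4:  x_4 = 201·32481801+101·20·3232060 = 13057603201,  y_4 = 201·3232060+20·32481801 = 1299280080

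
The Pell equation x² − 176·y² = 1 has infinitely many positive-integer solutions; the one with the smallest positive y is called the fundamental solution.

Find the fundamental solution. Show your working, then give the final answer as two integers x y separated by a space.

199 15

√176 → a₀=13, period (3,1,3,26); ℓ=4 even so k=3
step 0: (13, 1)  from 13·(1,0) + (0,1)
step 1: (40, 3)  from 3·(13,1) + (1,0)
step 2: (53, 4)  from 1·(40,3) + (13,1)
step 3: (199, 15)  from 3·(53,4) + (40,3)
(x₁, y₁) = (199, 15);  199² − 176·15² = 1 ✓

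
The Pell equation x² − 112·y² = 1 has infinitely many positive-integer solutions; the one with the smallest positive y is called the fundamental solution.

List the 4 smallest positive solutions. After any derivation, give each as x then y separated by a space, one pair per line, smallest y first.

√112 → a₀=10, period (1,1,2,1,1,20); ℓ=6 even so k=5
a_0=10:  p_0=10·1+0=10,  q_0=10·0+1=1
…
a_4=1:  p_4=1·53+21=74,  q_4=1·5+2=7
a_5=1:  p_5=1·74+53=127,  q_5=1·7+5=12
→ (127, 12).  Check: 127²=16129, 112·12²=16128, difference 1.
(127+12√112)^2 = 32257 + 3048√112
(127+12√112)^3 = 8193151 + 774180√112
(127+12√112)^4 = 2081028097 + 196638672√112

127 12
32257 3048
8193151 774180
2081028097 196638672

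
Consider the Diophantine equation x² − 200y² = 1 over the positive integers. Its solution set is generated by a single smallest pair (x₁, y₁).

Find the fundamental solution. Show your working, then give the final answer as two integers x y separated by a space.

√200 = [14; 7,28, …], period ℓ=2 (even) → k=1
step 0: (14, 1)  from 14·(1,0) + (0,1)
step 1: (99, 7)  from 7·(14,1) + (1,0)
→ (99, 7).  Check: 99²=9801, 200·7²=9800, difference 1.

99 7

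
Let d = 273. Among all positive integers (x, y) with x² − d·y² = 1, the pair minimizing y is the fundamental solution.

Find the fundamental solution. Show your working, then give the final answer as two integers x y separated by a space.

727 44

√273 → a₀=16, period (1,1,10,1,1,32); ℓ=6 even so k=5
step 0: (16, 1)  from 16·(1,0) + (0,1)
…
step 2: (33, 2)  from 1·(17,1) + (16,1)
step 3: (347, 21)  from 10·(33,2) + (17,1)
step 4: (380, 23)  from 1·(347,21) + (33,2)
step 5: (727, 44)  from 1·(380,23) + (347,21)
→ (727, 44).  Check: 727²=528529, 273·44²=528528, difference 1.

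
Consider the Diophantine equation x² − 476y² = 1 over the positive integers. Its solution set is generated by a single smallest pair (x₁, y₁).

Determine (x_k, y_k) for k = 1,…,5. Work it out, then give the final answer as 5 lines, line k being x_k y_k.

28799 1320
1658764801 76029360
95541534979199 4379139075960
5503001330073139201 252229652421114720
316961870514011136719999 14527923515772226566600

[21; 1,4,2,10,2,4,1,42] for √476; ℓ=8 ⇒ convergent index 7
i=0: a=21 ⇒ p=21, q=1
i=1: a=1 ⇒ p=22, q=1
…
i=4: a=10 ⇒ p=2509, q=115
i=5: a=2 ⇒ p=5258, q=241
i=6: a=4 ⇒ p=23541, q=1079
i=7: a=1 ⇒ p=28799, q=1320
→ (28799, 1320).  Check: 28799²=829382401, 476·1320²=829382400, difference 1.
n=2: (28799,1320)∘(28799,1320) = (28799·28799+476·1320·1320, 28799·1320+1320·28799) = (1658764801,76029360)
n=3: (1658764801,76029360)∘(28799,1320) = (28799·1658764801+476·1320·76029360, 28799·76029360+1320·1658764801) = (95541534979199,4379139075960)
n=4: (95541534979199,4379139075960)∘(28799,1320) = (28799·95541534979199+476·1320·4379139075960, 28799·4379139075960+1320·95541534979199) = (5503001330073139201,252229652421114720)
n=5: (5503001330073139201,252229652421114720)∘(28799,1320) = (28799·5503001330073139201+476·1320·252229652421114720, 28799·252229652421114720+1320·5503001330073139201) = (316961870514011136719999,14527923515772226566600)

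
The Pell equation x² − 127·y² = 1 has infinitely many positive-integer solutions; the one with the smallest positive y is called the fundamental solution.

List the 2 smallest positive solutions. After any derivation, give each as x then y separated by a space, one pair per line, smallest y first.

4730624 419775
44757606858751 3971595379200

√127 = [11; 3,1,2,2,7,11,7,2,2,1,3,22, …], period ℓ=12 (even) → k=11
a_0=11:  p_0=11·1+0=11,  q_0=11·0+1=1
a_1=3:  p_1=3·11+1=34,  q_1=3·1+0=3
…
a_3=2:  p_3=2·45+34=124,  q_3=2·4+3=11
a_4=2:  p_4=2·124+45=293,  q_4=2·11+4=26
a_5=7:  p_5=7·293+124=2175,  q_5=7·26+11=193
a_6=11:  p_6=11·2175+293=24218,  q_6=11·193+26=2149
a_7=7:  p_7=7·24218+2175=171701,  q_7=7·2149+193=15236
a_8=2:  p_8=2·171701+24218=367620,  q_8=2·15236+2149=32621
…
a_10=1:  p_10=1·906941+367620=1274561,  q_10=1·80478+32621=113099
a_11=3:  p_11=3·1274561+906941=4730624,  q_11=3·113099+80478=419775
(x₁, y₁) = (4730624, 419775);  4730624² − 127·419775² = 1 ✓
(4730624+419775√127)^2 = 44757606858751 + 3971595379200√127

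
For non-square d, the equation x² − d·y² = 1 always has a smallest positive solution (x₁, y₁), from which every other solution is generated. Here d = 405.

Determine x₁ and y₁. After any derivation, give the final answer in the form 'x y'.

√405 → a₀=20, period (8,40); ℓ=2 even so k=1
a_0=20:  p_0=20·1+0=20,  q_0=20·0+1=1
a_1=8:  p_1=8·20+1=161,  q_1=8·1+0=8
fundamental: x₁=161, y₁=8  (since 25921 − 405·64 = 1)

161 8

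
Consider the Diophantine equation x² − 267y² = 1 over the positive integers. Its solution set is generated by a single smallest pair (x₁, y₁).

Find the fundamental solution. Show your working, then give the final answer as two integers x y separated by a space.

2402 147

[16; 2,1,15,1,2,32] for √267; ℓ=6 ⇒ convergent index 5
i=0: a=16 ⇒ p=16, q=1
i=1: a=2 ⇒ p=33, q=2
…
i=4: a=1 ⇒ p=817, q=50
i=5: a=2 ⇒ p=2402, q=147
→ (2402, 147).  Check: 2402²=5769604, 267·147²=5769603, difference 1.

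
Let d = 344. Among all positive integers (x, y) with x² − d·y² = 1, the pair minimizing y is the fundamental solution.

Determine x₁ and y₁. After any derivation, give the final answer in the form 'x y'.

√344 → a₀=18, period (1,1,4,1,3,1,4,1,1,36); ℓ=10 even so k=9
k=0  a_k=18  p_k/q_k = 18/1
…
k=2  a_k=1  p_k/q_k = 37/2
…
k=6  a_k=1  p_k/q_k = 983/53
…
k=8  a_k=1  p_k/q_k = 5694/307
k=9  a_k=1  p_k/q_k = 10405/561
→ (10405, 561).  Check: 10405²=108264025, 344·561²=108264024, difference 1.

10405 561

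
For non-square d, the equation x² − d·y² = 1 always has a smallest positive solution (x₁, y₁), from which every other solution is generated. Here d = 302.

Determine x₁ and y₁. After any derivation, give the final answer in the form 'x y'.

4276623 246092

[17; 2,1,1,1,4,…,1,2,34] for √302; ℓ=16 ⇒ convergent index 15
a_0=17:  p_0=17·1+0=17,  q_0=17·0+1=1
…
a_4=1:  p_4=1·87+52=139,  q_4=1·5+3=8
…
a_6=2:  p_6=2·643+139=1425,  q_6=2·37+8=82
a_7=1:  p_7=1·1425+643=2068,  q_7=1·82+37=119
a_8=16:  p_8=16·2068+1425=34513,  q_8=16·119+82=1986
a_9=1:  p_9=1·34513+2068=36581,  q_9=1·1986+119=2105
…
a_11=4:  p_11=4·107675+36581=467281,  q_11=4·6196+2105=26889
…
a_14=1:  p_14=1·1042237+574956=1617193,  q_14=1·59974+33085=93059
a_15=2:  p_15=2·1617193+1042237=4276623,  q_15=2·93059+59974=246092
fundamental: x₁=4276623, y₁=246092  (since 18289504284129 − 302·60561272464 = 1)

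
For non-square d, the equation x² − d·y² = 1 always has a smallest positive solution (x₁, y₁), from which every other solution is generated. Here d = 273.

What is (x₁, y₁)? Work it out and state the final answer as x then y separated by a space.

√273 → a₀=16, period (1,1,10,1,1,32); ℓ=6 even so k=5
step 0: (16, 1)  from 16·(1,0) + (0,1)
step 1: (17, 1)  from 1·(16,1) + (1,0)
…
step 3: (347, 21)  from 10·(33,2) + (17,1)
step 4: (380, 23)  from 1·(347,21) + (33,2)
step 5: (727, 44)  from 1·(380,23) + (347,21)
→ (727, 44).  Check: 727²=528529, 273·44²=528528, difference 1.

727 44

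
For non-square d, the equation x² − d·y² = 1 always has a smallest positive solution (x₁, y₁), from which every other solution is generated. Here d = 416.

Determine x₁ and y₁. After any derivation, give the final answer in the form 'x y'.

d=416: √d = [20; 2,1,1,9,1,1,2,40] (ℓ=8, even), read p_7/q_7
a_0=20:  p_0=20·1+0=20,  q_0=20·0+1=1
…
a_2=1:  p_2=1·41+20=61,  q_2=1·2+1=3
a_3=1:  p_3=1·61+41=102,  q_3=1·3+2=5
…
a_6=1:  p_6=1·1081+979=2060,  q_6=1·53+48=101
a_7=2:  p_7=2·2060+1081=5201,  q_7=2·101+53=255
→ (5201, 255).  Check: 5201²=27050401, 416·255²=27050400, difference 1.

5201 255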